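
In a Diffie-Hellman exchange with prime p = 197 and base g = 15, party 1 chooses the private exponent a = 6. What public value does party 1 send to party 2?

85

Public value = 15^{6} \pmod{197}.
15^1 ≡ 15 (mod 197)
15^2 = (15^1)^2 ≡ 15^2 = 225 ≡ 28 (mod 197)
15^4 = (15^2)^2 ≡ 28^2 = 784 ≡ 193 (mod 197)
15^6 = 15^4 · 15^2 ≡ 193 · 28 ≡ 85 (mod 197).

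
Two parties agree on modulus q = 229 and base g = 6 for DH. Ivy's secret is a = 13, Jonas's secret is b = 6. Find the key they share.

Jonas sends B = g^b mod q = 6^6 mod 229.
6^1 ≡ 6 (mod 229)
6^2 = (6^1)^2 ≡ 6^2 = 36 ≡ 36 (mod 229)
6^4 = (6^2)^2 ≡ 36^2 = 1296 ≡ 151 (mod 229)
6^6 = 6^4 · 6^2 ≡ 151 · 36 ≡ 169 (mod 229).
So B = 169. Ivy then computes K = B^a mod q = 169^13 mod 229.
169^1 ≡ 169 (mod 229)
169^2 = (169^1)^2 ≡ 169^2 = 28561 ≡ 165 (mod 229)
169^4 = (169^2)^2 ≡ 165^2 = 27225 ≡ 203 (mod 229)
169^8 = (169^4)^2 ≡ 203^2 = 41209 ≡ 218 (mod 229)
169^13 = 169^8 · 169^4 · 169^1 ≡ 218 · 203 · 169 ≡ 15 (mod 229).

15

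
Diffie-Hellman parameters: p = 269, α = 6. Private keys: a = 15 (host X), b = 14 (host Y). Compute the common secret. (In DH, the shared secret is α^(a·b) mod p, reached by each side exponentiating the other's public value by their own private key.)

Host Y sends B = α^b mod p = 6^14 mod 269.
6^1 ≡ 6 (mod 269)
6^2 = (6^1)^2 ≡ 6^2 = 36 ≡ 36 (mod 269)
6^4 = (6^2)^2 ≡ 36^2 = 1296 ≡ 220 (mod 269)
6^8 = (6^4)^2 ≡ 220^2 = 48400 ≡ 249 (mod 269)
6^14 = 6^8 · 6^4 · 6^2 ≡ 249 · 220 · 36 ≡ 41 (mod 269).
So B = 41. Host X then computes K = B^a mod p = 41^15 mod 269.
41^1 ≡ 41 (mod 269)
41^2 = (41^1)^2 ≡ 41^2 = 1681 ≡ 67 (mod 269)
41^4 = (41^2)^2 ≡ 67^2 = 4489 ≡ 185 (mod 269)
41^8 = (41^4)^2 ≡ 185^2 = 34225 ≡ 62 (mod 269)
41^15 = 41^8 · 41^4 · 41^2 · 41^1 ≡ 62 · 185 · 67 · 41 ≡ 120 (mod 269).

120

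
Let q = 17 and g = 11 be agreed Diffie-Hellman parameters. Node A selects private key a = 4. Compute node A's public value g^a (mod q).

Public value = 11^4 (mod 17).
11^1 ≡ 11 (mod 17)
11^2 = (11^1)^2 ≡ 11^2 = 121 ≡ 2 (mod 17)
11^4 = (11^2)^2 ≡ 2^2 = 4 ≡ 4 (mod 17)

4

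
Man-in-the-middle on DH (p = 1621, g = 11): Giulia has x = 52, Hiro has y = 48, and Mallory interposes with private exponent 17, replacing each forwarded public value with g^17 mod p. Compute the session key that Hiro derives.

Hiro receives Mallory's public value M = 11^17 mod 1621 instead of the honest one.
11^1 ≡ 11 (mod 1621)
11^2 = (11^1)^2 ≡ 11^2 = 121 ≡ 121 (mod 1621)
11^4 = (11^2)^2 ≡ 121^2 = 14641 ≡ 52 (mod 1621)
11^8 = (11^4)^2 ≡ 52^2 = 2704 ≡ 1083 (mod 1621)
11^16 = (11^8)^2 ≡ 1083^2 = 1172889 ≡ 906 (mod 1621)
11^17 = 11^16 · 11^1 ≡ 906 · 11 ≡ 240 (mod 1621).
So M = 240. Hiro computes K = M^48 mod 1621.
240^1 ≡ 240 (mod 1621)
240^2 = (240^1)^2 ≡ 240^2 = 57600 ≡ 865 (mod 1621)
240^4 = (240^2)^2 ≡ 865^2 = 748225 ≡ 944 (mod 1621)
240^8 = (240^4)^2 ≡ 944^2 = 891136 ≡ 1207 (mod 1621)
240^16 = (240^8)^2 ≡ 1207^2 = 1456849 ≡ 1191 (mod 1621)
240^32 = (240^16)^2 ≡ 1191^2 = 1418481 ≡ 106 (mod 1621)
240^48 = 240^32 · 240^16 ≡ 106 · 1191 ≡ 1429 (mod 1621).

1429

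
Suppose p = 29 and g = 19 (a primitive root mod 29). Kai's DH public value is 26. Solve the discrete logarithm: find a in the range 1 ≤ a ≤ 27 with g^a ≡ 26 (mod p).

27

Try successive powers of 19 modulo 29:
19^1 ≡ 19
19^2 ≡ 13
19^3 ≡ 15
19^4 ≡ 24
19^5 ≡ 21
19^6 ≡ 22
19^7 ≡ 12
19^8 ≡ 25
19^9 ≡ 11
19^10 ≡ 6
19^11 ≡ 27
19^12 ≡ 20
19^13 ≡ 3
19^14 ≡ 28
19^15 ≡ 10
19^16 ≡ 16
19^17 ≡ 14
19^18 ≡ 5
19^19 ≡ 8
19^20 ≡ 7
19^21 ≡ 17
19^22 ≡ 4
19^23 ≡ 18
19^24 ≡ 23
19^25 ≡ 2
19^26 ≡ 9
19^27 ≡ 26
Found: a = 27.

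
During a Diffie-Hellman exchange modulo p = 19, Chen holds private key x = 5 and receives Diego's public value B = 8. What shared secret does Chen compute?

12

Shared key K = 8^5 mod 19.
8^1 ≡ 8 (mod 19)
8^2 = (8^1)^2 ≡ 8^2 = 64 ≡ 7 (mod 19)
8^4 = (8^2)^2 ≡ 7^2 = 49 ≡ 11 (mod 19)
8^5 = 8^4 · 8^1 ≡ 11 · 8 ≡ 12 (mod 19).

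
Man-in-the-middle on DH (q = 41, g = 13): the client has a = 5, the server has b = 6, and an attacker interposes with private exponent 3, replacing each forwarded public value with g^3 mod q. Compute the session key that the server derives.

8

The server receives an attacker's public value M = 13^3 mod 41 instead of the honest one.
13^1 ≡ 13 (mod 41)
13^2 = (13^1)^2 ≡ 13^2 = 169 ≡ 5 (mod 41)
13^3 = 13^2 · 13^1 ≡ 5 · 13 ≡ 24 (mod 41).
So M = 24. The server computes K = M^6 mod 41.
24^1 ≡ 24 (mod 41)
24^2 = (24^1)^2 ≡ 24^2 = 576 ≡ 2 (mod 41)
24^4 = (24^2)^2 ≡ 2^2 = 4 ≡ 4 (mod 41)
24^6 = 24^4 · 24^2 ≡ 4 · 2 ≡ 8 (mod 41).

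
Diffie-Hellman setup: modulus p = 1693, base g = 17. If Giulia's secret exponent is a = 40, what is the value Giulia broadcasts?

Public value = 17^40 mod 1693.
17^1 ≡ 17 (mod 1693)
17^2 = (17^1)^2 ≡ 17^2 = 289 ≡ 289 (mod 1693)
17^4 = (17^2)^2 ≡ 289^2 = 83521 ≡ 564 (mod 1693)
17^8 = (17^4)^2 ≡ 564^2 = 318096 ≡ 1505 (mod 1693)
17^16 = (17^8)^2 ≡ 1505^2 = 2265025 ≡ 1484 (mod 1693)
17^32 = (17^16)^2 ≡ 1484^2 = 2202256 ≡ 1356 (mod 1693)
17^40 = 17^32 · 17^8 ≡ 1356 · 1505 ≡ 715 (mod 1693).

715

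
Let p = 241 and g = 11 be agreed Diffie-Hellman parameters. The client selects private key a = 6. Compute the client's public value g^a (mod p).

Public value = 11^6 (mod 241).
11^1 ≡ 11 (mod 241)
11^2 = (11^1)^2 ≡ 11^2 = 121 ≡ 121 (mod 241)
11^4 = (11^2)^2 ≡ 121^2 = 14641 ≡ 181 (mod 241)
11^6 = 11^4 · 11^2 ≡ 181 · 121 ≡ 211 (mod 241).

211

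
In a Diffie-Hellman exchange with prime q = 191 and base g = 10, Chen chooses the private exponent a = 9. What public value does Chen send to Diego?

Public value = 10^9 mod 191.
10^1 ≡ 10 (mod 191)
10^2 = (10^1)^2 ≡ 10^2 = 100 ≡ 100 (mod 191)
10^4 = (10^2)^2 ≡ 100^2 = 10000 ≡ 68 (mod 191)
10^8 = (10^4)^2 ≡ 68^2 = 4624 ≡ 40 (mod 191)
10^9 = 10^8 · 10^1 ≡ 40 · 10 ≡ 18 (mod 191).

18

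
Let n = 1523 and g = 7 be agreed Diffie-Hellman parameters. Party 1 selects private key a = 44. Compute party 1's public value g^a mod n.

Public value = 7^44 mod 1523.
7^1 ≡ 7 (mod 1523)
7^2 = (7^1)^2 ≡ 7^2 = 49 ≡ 49 (mod 1523)
7^4 = (7^2)^2 ≡ 49^2 = 2401 ≡ 878 (mod 1523)
7^8 = (7^4)^2 ≡ 878^2 = 770884 ≡ 246 (mod 1523)
7^16 = (7^8)^2 ≡ 246^2 = 60516 ≡ 1119 (mod 1523)
7^32 = (7^16)^2 ≡ 1119^2 = 1252161 ≡ 255 (mod 1523)
7^44 = 7^32 · 7^8 · 7^4 ≡ 255 · 246 · 878 ≡ 691 (mod 1523).

691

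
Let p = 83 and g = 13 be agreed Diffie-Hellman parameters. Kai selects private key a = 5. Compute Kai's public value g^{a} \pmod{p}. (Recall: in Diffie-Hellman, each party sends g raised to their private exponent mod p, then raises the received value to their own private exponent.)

Public value = 13^{5} \pmod{83}.
13^1 ≡ 13 (mod 83)
13^2 = (13^1)^2 ≡ 13^2 = 169 ≡ 3 (mod 83)
13^4 = (13^2)^2 ≡ 3^2 = 9 ≡ 9 (mod 83)
13^5 = 13^4 · 13^1 ≡ 9 · 13 ≡ 34 (mod 83).

34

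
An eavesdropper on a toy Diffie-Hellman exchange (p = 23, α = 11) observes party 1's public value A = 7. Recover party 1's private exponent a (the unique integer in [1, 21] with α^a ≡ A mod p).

7

Try successive powers of 11 modulo 23:
11^1 ≡ 11
11^2 ≡ 6
11^3 ≡ 20
11^4 ≡ 13
11^5 ≡ 5
11^6 ≡ 9
11^7 ≡ 7
Found: a = 7.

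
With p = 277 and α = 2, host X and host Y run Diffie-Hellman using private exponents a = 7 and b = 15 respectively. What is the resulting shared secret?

159

Host Y sends B = α^b mod p = 2^15 mod 277.
2^1 ≡ 2 (mod 277)
2^2 = (2^1)^2 ≡ 2^2 = 4 ≡ 4 (mod 277)
2^4 = (2^2)^2 ≡ 4^2 = 16 ≡ 16 (mod 277)
2^8 = (2^4)^2 ≡ 16^2 = 256 ≡ 256 (mod 277)
2^15 = 2^8 · 2^4 · 2^2 · 2^1 ≡ 256 · 16 · 4 · 2 ≡ 82 (mod 277).
So B = 82. Host X then computes K = B^a mod p = 82^7 mod 277.
82^1 ≡ 82 (mod 277)
82^2 = (82^1)^2 ≡ 82^2 = 6724 ≡ 76 (mod 277)
82^4 = (82^2)^2 ≡ 76^2 = 5776 ≡ 236 (mod 277)
82^7 = 82^4 · 82^2 · 82^1 ≡ 236 · 76 · 82 ≡ 159 (mod 277).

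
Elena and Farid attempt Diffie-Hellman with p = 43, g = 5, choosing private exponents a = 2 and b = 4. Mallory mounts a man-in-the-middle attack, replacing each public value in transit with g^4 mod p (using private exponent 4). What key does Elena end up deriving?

Elena receives Mallory's public value M = 5^4 mod 43 instead of the honest one.
5^1 ≡ 5 (mod 43)
5^2 = (5^1)^2 ≡ 5^2 = 25 ≡ 25 (mod 43)
5^4 = (5^2)^2 ≡ 25^2 = 625 ≡ 23 (mod 43)
So M = 23. Elena computes K = M^2 mod 43.
23^1 ≡ 23 (mod 43)
23^2 = (23^1)^2 ≡ 23^2 = 529 ≡ 13 (mod 43)

13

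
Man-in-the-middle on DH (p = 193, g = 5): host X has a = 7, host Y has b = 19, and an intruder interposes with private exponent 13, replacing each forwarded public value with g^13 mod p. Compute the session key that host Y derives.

Host Y receives an intruder's public value M = 5^13 mod 193 instead of the honest one.
5^1 ≡ 5 (mod 193)
5^2 = (5^1)^2 ≡ 5^2 = 25 ≡ 25 (mod 193)
5^4 = (5^2)^2 ≡ 25^2 = 625 ≡ 46 (mod 193)
5^8 = (5^4)^2 ≡ 46^2 = 2116 ≡ 186 (mod 193)
5^13 = 5^8 · 5^4 · 5^1 ≡ 186 · 46 · 5 ≡ 127 (mod 193).
So M = 127. Host Y computes K = M^19 mod 193.
127^1 ≡ 127 (mod 193)
127^2 = (127^1)^2 ≡ 127^2 = 16129 ≡ 110 (mod 193)
127^4 = (127^2)^2 ≡ 110^2 = 12100 ≡ 134 (mod 193)
127^8 = (127^4)^2 ≡ 134^2 = 17956 ≡ 7 (mod 193)
127^16 = (127^8)^2 ≡ 7^2 = 49 ≡ 49 (mod 193)
127^19 = 127^16 · 127^2 · 127^1 ≡ 49 · 110 · 127 ≡ 152 (mod 193).

152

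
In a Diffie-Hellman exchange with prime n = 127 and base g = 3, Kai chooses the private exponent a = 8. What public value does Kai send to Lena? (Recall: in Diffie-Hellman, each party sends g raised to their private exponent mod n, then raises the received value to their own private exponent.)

84

Public value = 3^8 (mod 127).
3^1 ≡ 3 (mod 127)
3^2 = (3^1)^2 ≡ 3^2 = 9 ≡ 9 (mod 127)
3^4 = (3^2)^2 ≡ 9^2 = 81 ≡ 81 (mod 127)
3^8 = (3^4)^2 ≡ 81^2 = 6561 ≡ 84 (mod 127)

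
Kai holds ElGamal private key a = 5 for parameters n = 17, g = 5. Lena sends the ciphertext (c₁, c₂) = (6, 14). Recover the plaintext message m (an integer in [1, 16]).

Shared mask s = c₁^a mod n = 6^5 mod 17.
6^1 ≡ 6 (mod 17)
6^2 = (6^1)^2 ≡ 6^2 = 36 ≡ 2 (mod 17)
6^4 = (6^2)^2 ≡ 2^2 = 4 ≡ 4 (mod 17)
6^5 = 6^4 · 6^1 ≡ 4 · 6 ≡ 7 (mod 17).
So s = 7; s⁻¹ ≡ 5 (mod 17).
m = c₂ · s⁻¹ mod 17 = 14 · 5 mod 17 = 2.

2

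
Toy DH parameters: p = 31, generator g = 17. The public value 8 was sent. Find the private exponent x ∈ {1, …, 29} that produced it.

6

Try successive powers of 17 modulo 31:
17^1 ≡ 17
17^2 ≡ 10
17^3 ≡ 15
17^4 ≡ 7
17^5 ≡ 26
17^6 ≡ 8
Found: x = 6.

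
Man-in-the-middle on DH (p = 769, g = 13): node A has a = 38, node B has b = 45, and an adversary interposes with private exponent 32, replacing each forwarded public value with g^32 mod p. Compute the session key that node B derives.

Node B receives an adversary's public value M = 13^32 mod 769 instead of the honest one.
13^1 ≡ 13 (mod 769)
13^2 = (13^1)^2 ≡ 13^2 = 169 ≡ 169 (mod 769)
13^4 = (13^2)^2 ≡ 169^2 = 28561 ≡ 108 (mod 769)
13^8 = (13^4)^2 ≡ 108^2 = 11664 ≡ 129 (mod 769)
13^16 = (13^8)^2 ≡ 129^2 = 16641 ≡ 492 (mod 769)
13^32 = (13^16)^2 ≡ 492^2 = 242064 ≡ 598 (mod 769)
So M = 598. Node B computes K = M^45 mod 769.
598^1 ≡ 598 (mod 769)
598^2 = (598^1)^2 ≡ 598^2 = 357604 ≡ 19 (mod 769)
598^4 = (598^2)^2 ≡ 19^2 = 361 ≡ 361 (mod 769)
598^8 = (598^4)^2 ≡ 361^2 = 130321 ≡ 360 (mod 769)
598^16 = (598^8)^2 ≡ 360^2 = 129600 ≡ 408 (mod 769)
598^32 = (598^16)^2 ≡ 408^2 = 166464 ≡ 360 (mod 769)
598^45 = 598^32 · 598^8 · 598^4 · 598^1 ≡ 360 · 360 · 361 · 598 ≡ 40 (mod 769).

40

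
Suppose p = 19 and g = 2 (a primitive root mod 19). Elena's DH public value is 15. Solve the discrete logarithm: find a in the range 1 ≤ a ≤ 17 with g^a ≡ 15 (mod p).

11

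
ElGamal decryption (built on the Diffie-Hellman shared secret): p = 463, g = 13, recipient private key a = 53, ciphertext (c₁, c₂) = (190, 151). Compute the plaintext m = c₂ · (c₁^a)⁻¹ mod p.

Shared mask s = c₁^a mod p = 190^53 mod 463.
190^1 ≡ 190 (mod 463)
190^2 = (190^1)^2 ≡ 190^2 = 36100 ≡ 449 (mod 463)
190^4 = (190^2)^2 ≡ 449^2 = 201601 ≡ 196 (mod 463)
190^8 = (190^4)^2 ≡ 196^2 = 38416 ≡ 450 (mod 463)
190^16 = (190^8)^2 ≡ 450^2 = 202500 ≡ 169 (mod 463)
190^32 = (190^16)^2 ≡ 169^2 = 28561 ≡ 318 (mod 463)
190^53 = 190^32 · 190^16 · 190^4 · 190^1 ≡ 318 · 169 · 196 · 190 ≡ 318 (mod 463).
So s = 318; s⁻¹ ≡ 182 (mod 463).
m = c₂ · s⁻¹ mod 463 = 151 · 182 mod 463 = 165.

165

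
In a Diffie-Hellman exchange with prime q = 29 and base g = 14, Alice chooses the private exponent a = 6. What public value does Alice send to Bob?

5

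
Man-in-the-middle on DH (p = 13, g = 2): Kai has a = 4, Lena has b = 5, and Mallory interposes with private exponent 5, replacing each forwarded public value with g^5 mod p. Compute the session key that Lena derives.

2

Lena receives Mallory's public value M = 2^5 mod 13 instead of the honest one.
2^1 ≡ 2 (mod 13)
2^2 = (2^1)^2 ≡ 2^2 = 4 ≡ 4 (mod 13)
2^4 = (2^2)^2 ≡ 4^2 = 16 ≡ 3 (mod 13)
2^5 = 2^4 · 2^1 ≡ 3 · 2 ≡ 6 (mod 13).
So M = 6. Lena computes K = M^5 mod 13.
6^1 ≡ 6 (mod 13)
6^2 = (6^1)^2 ≡ 6^2 = 36 ≡ 10 (mod 13)
6^4 = (6^2)^2 ≡ 10^2 = 100 ≡ 9 (mod 13)
6^5 = 6^4 · 6^1 ≡ 9 · 6 ≡ 2 (mod 13).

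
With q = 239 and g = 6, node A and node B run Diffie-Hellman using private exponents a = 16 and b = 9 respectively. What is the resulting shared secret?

163

Node B sends B = g^b mod q = 6^9 mod 239.
6^1 ≡ 6 (mod 239)
6^2 = (6^1)^2 ≡ 6^2 = 36 ≡ 36 (mod 239)
6^4 = (6^2)^2 ≡ 36^2 = 1296 ≡ 101 (mod 239)
6^8 = (6^4)^2 ≡ 101^2 = 10201 ≡ 163 (mod 239)
6^9 = 6^8 · 6^1 ≡ 163 · 6 ≡ 22 (mod 239).
So B = 22. Node A then computes K = B^a mod q = 22^16 mod 239.
22^1 ≡ 22 (mod 239)
22^2 = (22^1)^2 ≡ 22^2 = 484 ≡ 6 (mod 239)
22^4 = (22^2)^2 ≡ 6^2 = 36 ≡ 36 (mod 239)
22^8 = (22^4)^2 ≡ 36^2 = 1296 ≡ 101 (mod 239)
22^16 = (22^8)^2 ≡ 101^2 = 10201 ≡ 163 (mod 239)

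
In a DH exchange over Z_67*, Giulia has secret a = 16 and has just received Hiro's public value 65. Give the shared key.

10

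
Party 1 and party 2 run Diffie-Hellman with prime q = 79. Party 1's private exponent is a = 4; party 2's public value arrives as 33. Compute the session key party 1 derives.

52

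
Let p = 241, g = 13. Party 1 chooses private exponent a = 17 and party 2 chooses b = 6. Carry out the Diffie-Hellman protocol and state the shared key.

Party 2 sends B = g^b mod p = 13^6 mod 241.
13^1 ≡ 13 (mod 241)
13^2 = (13^1)^2 ≡ 13^2 = 169 ≡ 169 (mod 241)
13^4 = (13^2)^2 ≡ 169^2 = 28561 ≡ 123 (mod 241)
13^6 = 13^4 · 13^2 ≡ 123 · 169 ≡ 61 (mod 241).
So B = 61. Party 1 then computes K = B^a mod p = 61^17 mod 241.
61^1 ≡ 61 (mod 241)
61^2 = (61^1)^2 ≡ 61^2 = 3721 ≡ 106 (mod 241)
61^4 = (61^2)^2 ≡ 106^2 = 11236 ≡ 150 (mod 241)
61^8 = (61^4)^2 ≡ 150^2 = 22500 ≡ 87 (mod 241)
61^16 = (61^8)^2 ≡ 87^2 = 7569 ≡ 98 (mod 241)
61^17 = 61^16 · 61^1 ≡ 98 · 61 ≡ 194 (mod 241).

194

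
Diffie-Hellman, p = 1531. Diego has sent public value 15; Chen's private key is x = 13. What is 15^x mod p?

313

Shared key K = 15^13 mod 1531.
15^1 ≡ 15 (mod 1531)
15^2 = (15^1)^2 ≡ 15^2 = 225 ≡ 225 (mod 1531)
15^4 = (15^2)^2 ≡ 225^2 = 50625 ≡ 102 (mod 1531)
15^8 = (15^4)^2 ≡ 102^2 = 10404 ≡ 1218 (mod 1531)
15^13 = 15^8 · 15^4 · 15^1 ≡ 1218 · 102 · 15 ≡ 313 (mod 1531).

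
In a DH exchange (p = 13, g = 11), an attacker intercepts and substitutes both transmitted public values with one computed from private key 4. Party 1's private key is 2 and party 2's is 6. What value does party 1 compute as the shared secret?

Party 1 receives an attacker's public value M = 11^4 mod 13 instead of the honest one.
11^1 ≡ 11 (mod 13)
11^2 = (11^1)^2 ≡ 11^2 = 121 ≡ 4 (mod 13)
11^4 = (11^2)^2 ≡ 4^2 = 16 ≡ 3 (mod 13)
So M = 3. Party 1 computes K = M^2 mod 13.
3^1 ≡ 3 (mod 13)
3^2 = (3^1)^2 ≡ 3^2 = 9 ≡ 9 (mod 13)

9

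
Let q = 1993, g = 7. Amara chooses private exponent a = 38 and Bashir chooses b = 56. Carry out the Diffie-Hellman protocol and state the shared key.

Amara sends A = g^a mod q = 7^38 mod 1993.
7^1 ≡ 7 (mod 1993)
7^2 = (7^1)^2 ≡ 7^2 = 49 ≡ 49 (mod 1993)
7^4 = (7^2)^2 ≡ 49^2 = 2401 ≡ 408 (mod 1993)
7^8 = (7^4)^2 ≡ 408^2 = 166464 ≡ 1045 (mod 1993)
7^16 = (7^8)^2 ≡ 1045^2 = 1092025 ≡ 1854 (mod 1993)
7^32 = (7^16)^2 ≡ 1854^2 = 3437316 ≡ 1384 (mod 1993)
7^38 = 7^32 · 7^4 · 7^2 ≡ 1384 · 408 · 49 ≡ 109 (mod 1993).
So A = 109. Bashir then computes K = A^b mod q = 109^56 mod 1993.
109^1 ≡ 109 (mod 1993)
109^2 = (109^1)^2 ≡ 109^2 = 11881 ≡ 1916 (mod 1993)
109^4 = (109^2)^2 ≡ 1916^2 = 3671056 ≡ 1943 (mod 1993)
109^8 = (109^4)^2 ≡ 1943^2 = 3775249 ≡ 507 (mod 1993)
109^16 = (109^8)^2 ≡ 507^2 = 257049 ≡ 1945 (mod 1993)
109^32 = (109^16)^2 ≡ 1945^2 = 3783025 ≡ 311 (mod 1993)
109^56 = 109^32 · 109^16 · 109^8 ≡ 311 · 1945 · 507 ≡ 918 (mod 1993).

918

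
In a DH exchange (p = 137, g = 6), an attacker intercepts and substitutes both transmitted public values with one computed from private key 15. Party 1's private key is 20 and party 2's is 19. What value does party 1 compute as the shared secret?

Party 1 receives an attacker's public value M = 6^15 mod 137 instead of the honest one.
6^1 ≡ 6 (mod 137)
6^2 = (6^1)^2 ≡ 6^2 = 36 ≡ 36 (mod 137)
6^4 = (6^2)^2 ≡ 36^2 = 1296 ≡ 63 (mod 137)
6^8 = (6^4)^2 ≡ 63^2 = 3969 ≡ 133 (mod 137)
6^15 = 6^8 · 6^4 · 6^2 · 6^1 ≡ 133 · 63 · 36 · 6 ≡ 94 (mod 137).
So M = 94. Party 1 computes K = M^20 mod 137.
94^1 ≡ 94 (mod 137)
94^2 = (94^1)^2 ≡ 94^2 = 8836 ≡ 68 (mod 137)
94^4 = (94^2)^2 ≡ 68^2 = 4624 ≡ 103 (mod 137)
94^8 = (94^4)^2 ≡ 103^2 = 10609 ≡ 60 (mod 137)
94^16 = (94^8)^2 ≡ 60^2 = 3600 ≡ 38 (mod 137)
94^20 = 94^16 · 94^4 ≡ 38 · 103 ≡ 78 (mod 137).

78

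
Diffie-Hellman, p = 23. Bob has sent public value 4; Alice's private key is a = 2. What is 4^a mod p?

16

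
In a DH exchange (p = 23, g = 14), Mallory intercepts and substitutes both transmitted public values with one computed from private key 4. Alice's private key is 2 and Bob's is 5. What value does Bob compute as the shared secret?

2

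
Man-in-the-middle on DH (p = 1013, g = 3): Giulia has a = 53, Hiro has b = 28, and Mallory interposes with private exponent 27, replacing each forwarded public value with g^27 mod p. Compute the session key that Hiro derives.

677

Hiro receives Mallory's public value M = 3^27 mod 1013 instead of the honest one.
3^1 ≡ 3 (mod 1013)
3^2 = (3^1)^2 ≡ 3^2 = 9 ≡ 9 (mod 1013)
3^4 = (3^2)^2 ≡ 9^2 = 81 ≡ 81 (mod 1013)
3^8 = (3^4)^2 ≡ 81^2 = 6561 ≡ 483 (mod 1013)
3^16 = (3^8)^2 ≡ 483^2 = 233289 ≡ 299 (mod 1013)
3^27 = 3^16 · 3^8 · 3^2 · 3^1 ≡ 299 · 483 · 9 · 3 ≡ 222 (mod 1013).
So M = 222. Hiro computes K = M^28 mod 1013.
222^1 ≡ 222 (mod 1013)
222^2 = (222^1)^2 ≡ 222^2 = 49284 ≡ 660 (mod 1013)
222^4 = (222^2)^2 ≡ 660^2 = 435600 ≡ 10 (mod 1013)
222^8 = (222^4)^2 ≡ 10^2 = 100 ≡ 100 (mod 1013)
222^16 = (222^8)^2 ≡ 100^2 = 10000 ≡ 883 (mod 1013)
222^28 = 222^16 · 222^8 · 222^4 ≡ 883 · 100 · 10 ≡ 677 (mod 1013).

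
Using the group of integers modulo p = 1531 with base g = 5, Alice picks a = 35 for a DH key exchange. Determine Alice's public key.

1497

Public value = 5^35 (mod 1531).
5^1 ≡ 5 (mod 1531)
5^2 = (5^1)^2 ≡ 5^2 = 25 ≡ 25 (mod 1531)
5^4 = (5^2)^2 ≡ 25^2 = 625 ≡ 625 (mod 1531)
5^8 = (5^4)^2 ≡ 625^2 = 390625 ≡ 220 (mod 1531)
5^16 = (5^8)^2 ≡ 220^2 = 48400 ≡ 939 (mod 1531)
5^32 = (5^16)^2 ≡ 939^2 = 881721 ≡ 1396 (mod 1531)
5^35 = 5^32 · 5^2 · 5^1 ≡ 1396 · 25 · 5 ≡ 1497 (mod 1531).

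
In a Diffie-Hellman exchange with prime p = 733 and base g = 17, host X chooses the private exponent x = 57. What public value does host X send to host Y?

64

Public value = 17^57 mod 733.
17^1 ≡ 17 (mod 733)
17^2 = (17^1)^2 ≡ 17^2 = 289 ≡ 289 (mod 733)
17^4 = (17^2)^2 ≡ 289^2 = 83521 ≡ 692 (mod 733)
17^8 = (17^4)^2 ≡ 692^2 = 478864 ≡ 215 (mod 733)
17^16 = (17^8)^2 ≡ 215^2 = 46225 ≡ 46 (mod 733)
17^32 = (17^16)^2 ≡ 46^2 = 2116 ≡ 650 (mod 733)
17^57 = 17^32 · 17^16 · 17^8 · 17^1 ≡ 650 · 46 · 215 · 17 ≡ 64 (mod 733).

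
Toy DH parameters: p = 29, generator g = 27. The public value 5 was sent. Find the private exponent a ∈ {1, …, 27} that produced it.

22

Try successive powers of 27 modulo 29:
27^1 ≡ 27
27^2 ≡ 4
27^3 ≡ 21
27^4 ≡ 16
27^5 ≡ 26
27^6 ≡ 6
27^7 ≡ 17
27^8 ≡ 24
27^9 ≡ 10
27^10 ≡ 9
27^11 ≡ 11
27^12 ≡ 7
27^13 ≡ 15
27^14 ≡ 28
27^15 ≡ 2
27^16 ≡ 25
27^17 ≡ 8
27^18 ≡ 13
27^19 ≡ 3
27^20 ≡ 23
27^21 ≡ 12
27^22 ≡ 5
Found: a = 22.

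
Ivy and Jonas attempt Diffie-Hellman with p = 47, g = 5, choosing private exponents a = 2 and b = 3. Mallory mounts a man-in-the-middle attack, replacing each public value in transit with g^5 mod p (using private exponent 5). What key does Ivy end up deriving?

12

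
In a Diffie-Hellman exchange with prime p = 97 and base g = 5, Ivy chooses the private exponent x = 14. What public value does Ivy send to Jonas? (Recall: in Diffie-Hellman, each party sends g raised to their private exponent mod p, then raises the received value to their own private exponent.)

Public value = 5^14 (mod 97).
5^1 ≡ 5 (mod 97)
5^2 = (5^1)^2 ≡ 5^2 = 25 ≡ 25 (mod 97)
5^4 = (5^2)^2 ≡ 25^2 = 625 ≡ 43 (mod 97)
5^8 = (5^4)^2 ≡ 43^2 = 1849 ≡ 6 (mod 97)
5^14 = 5^8 · 5^4 · 5^2 ≡ 6 · 43 · 25 ≡ 48 (mod 97).

48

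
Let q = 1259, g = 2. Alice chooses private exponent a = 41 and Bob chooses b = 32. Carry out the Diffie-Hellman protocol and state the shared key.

Bob sends B = g^b mod q = 2^32 mod 1259.
2^1 ≡ 2 (mod 1259)
2^2 = (2^1)^2 ≡ 2^2 = 4 ≡ 4 (mod 1259)
2^4 = (2^2)^2 ≡ 4^2 = 16 ≡ 16 (mod 1259)
2^8 = (2^4)^2 ≡ 16^2 = 256 ≡ 256 (mod 1259)
2^16 = (2^8)^2 ≡ 256^2 = 65536 ≡ 68 (mod 1259)
2^32 = (2^16)^2 ≡ 68^2 = 4624 ≡ 847 (mod 1259)
So B = 847. Alice then computes K = B^a mod q = 847^41 mod 1259.
847^1 ≡ 847 (mod 1259)
847^2 = (847^1)^2 ≡ 847^2 = 717409 ≡ 1038 (mod 1259)
847^4 = (847^2)^2 ≡ 1038^2 = 1077444 ≡ 999 (mod 1259)
847^8 = (847^4)^2 ≡ 999^2 = 998001 ≡ 873 (mod 1259)
847^16 = (847^8)^2 ≡ 873^2 = 762129 ≡ 434 (mod 1259)
847^32 = (847^16)^2 ≡ 434^2 = 188356 ≡ 765 (mod 1259)
847^41 = 847^32 · 847^8 · 847^1 ≡ 765 · 873 · 847 ≡ 1051 (mod 1259).

1051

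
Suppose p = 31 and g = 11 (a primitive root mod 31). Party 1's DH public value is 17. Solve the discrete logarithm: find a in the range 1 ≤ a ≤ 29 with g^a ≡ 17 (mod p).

29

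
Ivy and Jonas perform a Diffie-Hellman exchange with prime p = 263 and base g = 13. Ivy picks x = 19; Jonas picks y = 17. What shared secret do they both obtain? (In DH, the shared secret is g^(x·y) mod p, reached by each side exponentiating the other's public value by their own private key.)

186

Jonas sends B = g^y mod p = 13^17 mod 263.
13^1 ≡ 13 (mod 263)
13^2 = (13^1)^2 ≡ 13^2 = 169 ≡ 169 (mod 263)
13^4 = (13^2)^2 ≡ 169^2 = 28561 ≡ 157 (mod 263)
13^8 = (13^4)^2 ≡ 157^2 = 24649 ≡ 190 (mod 263)
13^16 = (13^8)^2 ≡ 190^2 = 36100 ≡ 69 (mod 263)
13^17 = 13^16 · 13^1 ≡ 69 · 13 ≡ 108 (mod 263).
So B = 108. Ivy then computes K = B^x mod p = 108^19 mod 263.
108^1 ≡ 108 (mod 263)
108^2 = (108^1)^2 ≡ 108^2 = 11664 ≡ 92 (mod 263)
108^4 = (108^2)^2 ≡ 92^2 = 8464 ≡ 48 (mod 263)
108^8 = (108^4)^2 ≡ 48^2 = 2304 ≡ 200 (mod 263)
108^16 = (108^8)^2 ≡ 200^2 = 40000 ≡ 24 (mod 263)
108^19 = 108^16 · 108^2 · 108^1 ≡ 24 · 92 · 108 ≡ 186 (mod 263).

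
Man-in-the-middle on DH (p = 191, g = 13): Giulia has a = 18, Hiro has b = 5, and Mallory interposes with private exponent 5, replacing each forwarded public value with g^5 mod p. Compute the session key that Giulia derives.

Giulia receives Mallory's public value M = 13^5 mod 191 instead of the honest one.
13^1 ≡ 13 (mod 191)
13^2 = (13^1)^2 ≡ 13^2 = 169 ≡ 169 (mod 191)
13^4 = (13^2)^2 ≡ 169^2 = 28561 ≡ 102 (mod 191)
13^5 = 13^4 · 13^1 ≡ 102 · 13 ≡ 180 (mod 191).
So M = 180. Giulia computes K = M^18 mod 191.
180^1 ≡ 180 (mod 191)
180^2 = (180^1)^2 ≡ 180^2 = 32400 ≡ 121 (mod 191)
180^4 = (180^2)^2 ≡ 121^2 = 14641 ≡ 125 (mod 191)
180^8 = (180^4)^2 ≡ 125^2 = 15625 ≡ 154 (mod 191)
180^16 = (180^8)^2 ≡ 154^2 = 23716 ≡ 32 (mod 191)
180^18 = 180^16 · 180^2 ≡ 32 · 121 ≡ 52 (mod 191).

52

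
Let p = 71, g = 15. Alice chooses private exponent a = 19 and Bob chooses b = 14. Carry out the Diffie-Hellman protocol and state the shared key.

54

Bob sends B = g^b mod p = 15^14 mod 71.
15^1 ≡ 15 (mod 71)
15^2 = (15^1)^2 ≡ 15^2 = 225 ≡ 12 (mod 71)
15^4 = (15^2)^2 ≡ 12^2 = 144 ≡ 2 (mod 71)
15^8 = (15^4)^2 ≡ 2^2 = 4 ≡ 4 (mod 71)
15^14 = 15^8 · 15^4 · 15^2 ≡ 4 · 2 · 12 ≡ 25 (mod 71).
So B = 25. Alice then computes K = B^a mod p = 25^19 mod 71.
25^1 ≡ 25 (mod 71)
25^2 = (25^1)^2 ≡ 25^2 = 625 ≡ 57 (mod 71)
25^4 = (25^2)^2 ≡ 57^2 = 3249 ≡ 54 (mod 71)
25^8 = (25^4)^2 ≡ 54^2 = 2916 ≡ 5 (mod 71)
25^16 = (25^8)^2 ≡ 5^2 = 25 ≡ 25 (mod 71)
25^19 = 25^16 · 25^2 · 25^1 ≡ 25 · 57 · 25 ≡ 54 (mod 71).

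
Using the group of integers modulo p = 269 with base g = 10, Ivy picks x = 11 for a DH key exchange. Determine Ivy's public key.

Public value = 10^11 (mod 269).
10^1 ≡ 10 (mod 269)
10^2 = (10^1)^2 ≡ 10^2 = 100 ≡ 100 (mod 269)
10^4 = (10^2)^2 ≡ 100^2 = 10000 ≡ 47 (mod 269)
10^8 = (10^4)^2 ≡ 47^2 = 2209 ≡ 57 (mod 269)
10^11 = 10^8 · 10^2 · 10^1 ≡ 57 · 100 · 10 ≡ 241 (mod 269).

241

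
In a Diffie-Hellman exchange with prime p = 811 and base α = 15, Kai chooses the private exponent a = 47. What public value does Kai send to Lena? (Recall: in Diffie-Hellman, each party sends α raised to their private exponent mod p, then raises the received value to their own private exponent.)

586

Public value = 15^47 mod 811.
15^1 ≡ 15 (mod 811)
15^2 = (15^1)^2 ≡ 15^2 = 225 ≡ 225 (mod 811)
15^4 = (15^2)^2 ≡ 225^2 = 50625 ≡ 343 (mod 811)
15^8 = (15^4)^2 ≡ 343^2 = 117649 ≡ 54 (mod 811)
15^16 = (15^8)^2 ≡ 54^2 = 2916 ≡ 483 (mod 811)
15^32 = (15^16)^2 ≡ 483^2 = 233289 ≡ 532 (mod 811)
15^47 = 15^32 · 15^8 · 15^4 · 15^2 · 15^1 ≡ 532 · 54 · 343 · 225 · 15 ≡ 586 (mod 811).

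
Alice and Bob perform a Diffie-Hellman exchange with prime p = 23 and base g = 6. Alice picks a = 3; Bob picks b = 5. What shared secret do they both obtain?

Alice sends A = g^a mod p = 6^3 mod 23.
6^1 ≡ 6 (mod 23)
6^2 = (6^1)^2 ≡ 6^2 = 36 ≡ 13 (mod 23)
6^3 = 6^2 · 6^1 ≡ 13 · 6 ≡ 9 (mod 23).
So A = 9. Bob then computes K = A^b mod p = 9^5 mod 23.
9^1 ≡ 9 (mod 23)
9^2 = (9^1)^2 ≡ 9^2 = 81 ≡ 12 (mod 23)
9^4 = (9^2)^2 ≡ 12^2 = 144 ≡ 6 (mod 23)
9^5 = 9^4 · 9^1 ≡ 6 · 9 ≡ 8 (mod 23).

8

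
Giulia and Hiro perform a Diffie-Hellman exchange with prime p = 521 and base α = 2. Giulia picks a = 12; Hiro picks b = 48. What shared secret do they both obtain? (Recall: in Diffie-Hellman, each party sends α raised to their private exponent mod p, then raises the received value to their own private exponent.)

Hiro sends B = α^b mod p = 2^48 mod 521.
2^1 ≡ 2 (mod 521)
2^2 = (2^1)^2 ≡ 2^2 = 4 ≡ 4 (mod 521)
2^4 = (2^2)^2 ≡ 4^2 = 16 ≡ 16 (mod 521)
2^8 = (2^4)^2 ≡ 16^2 = 256 ≡ 256 (mod 521)
2^16 = (2^8)^2 ≡ 256^2 = 65536 ≡ 411 (mod 521)
2^32 = (2^16)^2 ≡ 411^2 = 168921 ≡ 117 (mod 521)
2^48 = 2^32 · 2^16 ≡ 117 · 411 ≡ 155 (mod 521).
So B = 155. Giulia then computes K = B^a mod p = 155^12 mod 521.
155^1 ≡ 155 (mod 521)
155^2 = (155^1)^2 ≡ 155^2 = 24025 ≡ 59 (mod 521)
155^4 = (155^2)^2 ≡ 59^2 = 3481 ≡ 355 (mod 521)
155^8 = (155^4)^2 ≡ 355^2 = 126025 ≡ 464 (mod 521)
155^12 = 155^8 · 155^4 ≡ 464 · 355 ≡ 84 (mod 521).

84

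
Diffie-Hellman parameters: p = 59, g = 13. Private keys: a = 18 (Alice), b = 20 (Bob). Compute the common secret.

7

Alice sends A = g^a mod p = 13^18 mod 59.
13^1 ≡ 13 (mod 59)
13^2 = (13^1)^2 ≡ 13^2 = 169 ≡ 51 (mod 59)
13^4 = (13^2)^2 ≡ 51^2 = 2601 ≡ 5 (mod 59)
13^8 = (13^4)^2 ≡ 5^2 = 25 ≡ 25 (mod 59)
13^16 = (13^8)^2 ≡ 25^2 = 625 ≡ 35 (mod 59)
13^18 = 13^16 · 13^2 ≡ 35 · 51 ≡ 15 (mod 59).
So A = 15. Bob then computes K = A^b mod p = 15^20 mod 59.
15^1 ≡ 15 (mod 59)
15^2 = (15^1)^2 ≡ 15^2 = 225 ≡ 48 (mod 59)
15^4 = (15^2)^2 ≡ 48^2 = 2304 ≡ 3 (mod 59)
15^8 = (15^4)^2 ≡ 3^2 = 9 ≡ 9 (mod 59)
15^16 = (15^8)^2 ≡ 9^2 = 81 ≡ 22 (mod 59)
15^20 = 15^16 · 15^4 ≡ 22 · 3 ≡ 7 (mod 59).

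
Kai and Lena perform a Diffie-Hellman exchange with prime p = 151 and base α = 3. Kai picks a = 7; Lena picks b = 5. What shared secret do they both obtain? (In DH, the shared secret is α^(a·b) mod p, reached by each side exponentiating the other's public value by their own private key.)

143

Kai sends A = α^a mod p = 3^7 mod 151.
3^1 ≡ 3 (mod 151)
3^2 = (3^1)^2 ≡ 3^2 = 9 ≡ 9 (mod 151)
3^4 = (3^2)^2 ≡ 9^2 = 81 ≡ 81 (mod 151)
3^7 = 3^4 · 3^2 · 3^1 ≡ 81 · 9 · 3 ≡ 73 (mod 151).
So A = 73. Lena then computes K = A^b mod p = 73^5 mod 151.
73^1 ≡ 73 (mod 151)
73^2 = (73^1)^2 ≡ 73^2 = 5329 ≡ 44 (mod 151)
73^4 = (73^2)^2 ≡ 44^2 = 1936 ≡ 124 (mod 151)
73^5 = 73^4 · 73^1 ≡ 124 · 73 ≡ 143 (mod 151).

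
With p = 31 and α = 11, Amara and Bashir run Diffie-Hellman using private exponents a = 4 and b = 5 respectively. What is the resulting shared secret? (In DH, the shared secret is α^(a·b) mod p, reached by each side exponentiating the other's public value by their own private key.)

Amara sends A = α^a mod p = 11^4 mod 31.
11^1 ≡ 11 (mod 31)
11^2 = (11^1)^2 ≡ 11^2 = 121 ≡ 28 (mod 31)
11^4 = (11^2)^2 ≡ 28^2 = 784 ≡ 9 (mod 31)
So A = 9. Bashir then computes K = A^b mod p = 9^5 mod 31.
9^1 ≡ 9 (mod 31)
9^2 = (9^1)^2 ≡ 9^2 = 81 ≡ 19 (mod 31)
9^4 = (9^2)^2 ≡ 19^2 = 361 ≡ 20 (mod 31)
9^5 = 9^4 · 9^1 ≡ 20 · 9 ≡ 25 (mod 31).

25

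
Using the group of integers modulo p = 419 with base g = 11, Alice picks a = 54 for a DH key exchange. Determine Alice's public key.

254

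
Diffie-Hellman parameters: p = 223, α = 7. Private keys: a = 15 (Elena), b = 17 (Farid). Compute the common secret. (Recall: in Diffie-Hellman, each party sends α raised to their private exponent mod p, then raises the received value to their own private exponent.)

30

Farid sends B = α^b mod p = 7^17 mod 223.
7^1 ≡ 7 (mod 223)
7^2 = (7^1)^2 ≡ 7^2 = 49 ≡ 49 (mod 223)
7^4 = (7^2)^2 ≡ 49^2 = 2401 ≡ 171 (mod 223)
7^8 = (7^4)^2 ≡ 171^2 = 29241 ≡ 28 (mod 223)
7^16 = (7^8)^2 ≡ 28^2 = 784 ≡ 115 (mod 223)
7^17 = 7^16 · 7^1 ≡ 115 · 7 ≡ 136 (mod 223).
So B = 136. Elena then computes K = B^a mod p = 136^15 mod 223.
136^1 ≡ 136 (mod 223)
136^2 = (136^1)^2 ≡ 136^2 = 18496 ≡ 210 (mod 223)
136^4 = (136^2)^2 ≡ 210^2 = 44100 ≡ 169 (mod 223)
136^8 = (136^4)^2 ≡ 169^2 = 28561 ≡ 17 (mod 223)
136^15 = 136^8 · 136^4 · 136^2 · 136^1 ≡ 17 · 169 · 210 · 136 ≡ 30 (mod 223).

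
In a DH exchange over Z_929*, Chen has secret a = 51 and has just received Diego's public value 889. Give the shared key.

Shared key K = 889^51 mod 929.
889^1 ≡ 889 (mod 929)
889^2 = (889^1)^2 ≡ 889^2 = 790321 ≡ 671 (mod 929)
889^4 = (889^2)^2 ≡ 671^2 = 450241 ≡ 605 (mod 929)
889^8 = (889^4)^2 ≡ 605^2 = 366025 ≡ 928 (mod 929)
889^16 = (889^8)^2 ≡ 928^2 = 861184 ≡ 1 (mod 929)
889^32 = (889^16)^2 ≡ 1^2 = 1 ≡ 1 (mod 929)
889^51 = 889^32 · 889^16 · 889^2 · 889^1 ≡ 1 · 1 · 671 · 889 ≡ 101 (mod 929).

101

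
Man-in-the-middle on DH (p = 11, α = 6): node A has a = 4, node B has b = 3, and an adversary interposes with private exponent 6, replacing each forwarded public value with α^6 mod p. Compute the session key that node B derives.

4

Node B receives an adversary's public value M = 6^6 mod 11 instead of the honest one.
6^1 ≡ 6 (mod 11)
6^2 = (6^1)^2 ≡ 6^2 = 36 ≡ 3 (mod 11)
6^4 = (6^2)^2 ≡ 3^2 = 9 ≡ 9 (mod 11)
6^6 = 6^4 · 6^2 ≡ 9 · 3 ≡ 5 (mod 11).
So M = 5. Node B computes K = M^3 mod 11.
5^1 ≡ 5 (mod 11)
5^2 = (5^1)^2 ≡ 5^2 = 25 ≡ 3 (mod 11)
5^3 = 5^2 · 5^1 ≡ 3 · 5 ≡ 4 (mod 11).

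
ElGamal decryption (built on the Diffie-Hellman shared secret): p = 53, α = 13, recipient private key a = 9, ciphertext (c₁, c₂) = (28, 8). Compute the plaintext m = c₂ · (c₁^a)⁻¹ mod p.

14

Shared mask s = c₁^a mod p = 28^9 mod 53.
28^1 ≡ 28 (mod 53)
28^2 = (28^1)^2 ≡ 28^2 = 784 ≡ 42 (mod 53)
28^4 = (28^2)^2 ≡ 42^2 = 1764 ≡ 15 (mod 53)
28^8 = (28^4)^2 ≡ 15^2 = 225 ≡ 13 (mod 53)
28^9 = 28^8 · 28^1 ≡ 13 · 28 ≡ 46 (mod 53).
So s = 46; s⁻¹ ≡ 15 (mod 53).
m = c₂ · s⁻¹ mod 53 = 8 · 15 mod 53 = 14.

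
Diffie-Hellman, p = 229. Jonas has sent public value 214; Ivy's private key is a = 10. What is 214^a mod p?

121

Shared key K = 214^10 mod 229.
214^1 ≡ 214 (mod 229)
214^2 = (214^1)^2 ≡ 214^2 = 45796 ≡ 225 (mod 229)
214^4 = (214^2)^2 ≡ 225^2 = 50625 ≡ 16 (mod 229)
214^8 = (214^4)^2 ≡ 16^2 = 256 ≡ 27 (mod 229)
214^10 = 214^8 · 214^2 ≡ 27 · 225 ≡ 121 (mod 229).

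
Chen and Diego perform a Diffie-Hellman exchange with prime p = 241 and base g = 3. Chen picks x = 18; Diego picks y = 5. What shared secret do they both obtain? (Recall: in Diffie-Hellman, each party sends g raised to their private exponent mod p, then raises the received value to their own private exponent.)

Diego sends B = g^y mod p = 3^5 mod 241.
3^1 ≡ 3 (mod 241)
3^2 = (3^1)^2 ≡ 3^2 = 9 ≡ 9 (mod 241)
3^4 = (3^2)^2 ≡ 9^2 = 81 ≡ 81 (mod 241)
3^5 = 3^4 · 3^1 ≡ 81 · 3 ≡ 2 (mod 241).
So B = 2. Chen then computes K = B^x mod p = 2^18 mod 241.
2^1 ≡ 2 (mod 241)
2^2 = (2^1)^2 ≡ 2^2 = 4 ≡ 4 (mod 241)
2^4 = (2^2)^2 ≡ 4^2 = 16 ≡ 16 (mod 241)
2^8 = (2^4)^2 ≡ 16^2 = 256 ≡ 15 (mod 241)
2^16 = (2^8)^2 ≡ 15^2 = 225 ≡ 225 (mod 241)
2^18 = 2^16 · 2^2 ≡ 225 · 4 ≡ 177 (mod 241).

177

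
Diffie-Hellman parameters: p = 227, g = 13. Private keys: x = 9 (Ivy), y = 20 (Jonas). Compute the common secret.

82

Jonas sends B = g^y mod p = 13^20 mod 227.
13^1 ≡ 13 (mod 227)
13^2 = (13^1)^2 ≡ 13^2 = 169 ≡ 169 (mod 227)
13^4 = (13^2)^2 ≡ 169^2 = 28561 ≡ 186 (mod 227)
13^8 = (13^4)^2 ≡ 186^2 = 34596 ≡ 92 (mod 227)
13^16 = (13^8)^2 ≡ 92^2 = 8464 ≡ 65 (mod 227)
13^20 = 13^16 · 13^4 ≡ 65 · 186 ≡ 59 (mod 227).
So B = 59. Ivy then computes K = B^x mod p = 59^9 mod 227.
59^1 ≡ 59 (mod 227)
59^2 = (59^1)^2 ≡ 59^2 = 3481 ≡ 76 (mod 227)
59^4 = (59^2)^2 ≡ 76^2 = 5776 ≡ 101 (mod 227)
59^8 = (59^4)^2 ≡ 101^2 = 10201 ≡ 213 (mod 227)
59^9 = 59^8 · 59^1 ≡ 213 · 59 ≡ 82 (mod 227).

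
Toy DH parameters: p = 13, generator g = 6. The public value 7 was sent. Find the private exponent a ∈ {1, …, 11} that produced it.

7

Try successive powers of 6 modulo 13:
6^1 ≡ 6
6^2 ≡ 10
6^3 ≡ 8
6^4 ≡ 9
6^5 ≡ 2
6^6 ≡ 12
6^7 ≡ 7
Found: a = 7.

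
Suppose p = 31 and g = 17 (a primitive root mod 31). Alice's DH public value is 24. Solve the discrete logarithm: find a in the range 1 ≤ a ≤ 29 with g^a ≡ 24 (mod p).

19

Try successive powers of 17 modulo 31:
17^1 ≡ 17
17^2 ≡ 10
17^3 ≡ 15
17^4 ≡ 7
17^5 ≡ 26
17^6 ≡ 8
17^7 ≡ 12
17^8 ≡ 18
17^9 ≡ 27
17^10 ≡ 25
17^11 ≡ 22
17^12 ≡ 2
17^13 ≡ 3
17^14 ≡ 20
17^15 ≡ 30
17^16 ≡ 14
17^17 ≡ 21
17^18 ≡ 16
17^19 ≡ 24
Found: a = 19.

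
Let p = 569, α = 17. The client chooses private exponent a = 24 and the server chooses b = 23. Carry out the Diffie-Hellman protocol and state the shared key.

293

The client sends A = α^a mod p = 17^24 mod 569.
17^1 ≡ 17 (mod 569)
17^2 = (17^1)^2 ≡ 17^2 = 289 ≡ 289 (mod 569)
17^4 = (17^2)^2 ≡ 289^2 = 83521 ≡ 447 (mod 569)
17^8 = (17^4)^2 ≡ 447^2 = 199809 ≡ 90 (mod 569)
17^16 = (17^8)^2 ≡ 90^2 = 8100 ≡ 134 (mod 569)
17^24 = 17^16 · 17^8 ≡ 134 · 90 ≡ 111 (mod 569).
So A = 111. The server then computes K = A^b mod p = 111^23 mod 569.
111^1 ≡ 111 (mod 569)
111^2 = (111^1)^2 ≡ 111^2 = 12321 ≡ 372 (mod 569)
111^4 = (111^2)^2 ≡ 372^2 = 138384 ≡ 117 (mod 569)
111^8 = (111^4)^2 ≡ 117^2 = 13689 ≡ 33 (mod 569)
111^16 = (111^8)^2 ≡ 33^2 = 1089 ≡ 520 (mod 569)
111^23 = 111^16 · 111^4 · 111^2 · 111^1 ≡ 520 · 117 · 372 · 111 ≡ 293 (mod 569).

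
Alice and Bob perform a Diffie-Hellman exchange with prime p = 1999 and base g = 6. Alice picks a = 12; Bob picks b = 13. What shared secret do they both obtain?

962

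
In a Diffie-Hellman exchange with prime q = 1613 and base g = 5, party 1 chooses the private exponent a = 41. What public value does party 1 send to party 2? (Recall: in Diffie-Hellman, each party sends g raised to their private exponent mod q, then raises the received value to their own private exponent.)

924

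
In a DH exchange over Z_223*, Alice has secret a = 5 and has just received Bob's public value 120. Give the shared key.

Shared key K = 120^5 mod 223.
120^1 ≡ 120 (mod 223)
120^2 = (120^1)^2 ≡ 120^2 = 14400 ≡ 128 (mod 223)
120^4 = (120^2)^2 ≡ 128^2 = 16384 ≡ 105 (mod 223)
120^5 = 120^4 · 120^1 ≡ 105 · 120 ≡ 112 (mod 223).

112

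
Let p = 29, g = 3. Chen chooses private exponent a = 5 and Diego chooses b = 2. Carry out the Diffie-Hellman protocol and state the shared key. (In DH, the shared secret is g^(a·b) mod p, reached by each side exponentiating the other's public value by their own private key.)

Chen sends A = g^a mod p = 3^5 mod 29.
3^1 ≡ 3 (mod 29)
3^2 = (3^1)^2 ≡ 3^2 = 9 ≡ 9 (mod 29)
3^4 = (3^2)^2 ≡ 9^2 = 81 ≡ 23 (mod 29)
3^5 = 3^4 · 3^1 ≡ 23 · 3 ≡ 11 (mod 29).
So A = 11. Diego then computes K = A^b mod p = 11^2 mod 29.
11^1 ≡ 11 (mod 29)
11^2 = (11^1)^2 ≡ 11^2 = 121 ≡ 5 (mod 29)

5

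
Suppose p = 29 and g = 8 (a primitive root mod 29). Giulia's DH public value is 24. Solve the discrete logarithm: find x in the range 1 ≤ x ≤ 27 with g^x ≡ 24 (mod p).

12

Try successive powers of 8 modulo 29:
8^1 ≡ 8
8^2 ≡ 6
8^3 ≡ 19
8^4 ≡ 7
8^5 ≡ 27
8^6 ≡ 13
8^7 ≡ 17
8^8 ≡ 20
8^9 ≡ 15
8^10 ≡ 4
8^11 ≡ 3
8^12 ≡ 24
Found: x = 12.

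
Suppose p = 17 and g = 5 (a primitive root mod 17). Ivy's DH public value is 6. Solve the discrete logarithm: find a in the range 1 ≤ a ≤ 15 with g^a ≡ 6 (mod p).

3

Try successive powers of 5 modulo 17:
5^1 ≡ 5
5^2 ≡ 8
5^3 ≡ 6
Found: a = 3.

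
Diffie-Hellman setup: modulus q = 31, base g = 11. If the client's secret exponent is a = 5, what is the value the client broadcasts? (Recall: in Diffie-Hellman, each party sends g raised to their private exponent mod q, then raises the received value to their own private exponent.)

6

Public value = 11^5 (mod 31).
11^1 ≡ 11 (mod 31)
11^2 = (11^1)^2 ≡ 11^2 = 121 ≡ 28 (mod 31)
11^4 = (11^2)^2 ≡ 28^2 = 784 ≡ 9 (mod 31)
11^5 = 11^4 · 11^1 ≡ 9 · 11 ≡ 6 (mod 31).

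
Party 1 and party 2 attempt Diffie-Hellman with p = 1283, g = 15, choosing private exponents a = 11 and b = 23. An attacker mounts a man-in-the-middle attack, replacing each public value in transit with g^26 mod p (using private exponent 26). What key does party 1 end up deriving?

386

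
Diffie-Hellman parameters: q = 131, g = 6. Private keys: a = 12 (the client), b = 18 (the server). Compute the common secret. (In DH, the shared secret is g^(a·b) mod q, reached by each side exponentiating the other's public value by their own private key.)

21

The client sends A = g^a mod q = 6^12 mod 131.
6^1 ≡ 6 (mod 131)
6^2 = (6^1)^2 ≡ 6^2 = 36 ≡ 36 (mod 131)
6^4 = (6^2)^2 ≡ 36^2 = 1296 ≡ 117 (mod 131)
6^8 = (6^4)^2 ≡ 117^2 = 13689 ≡ 65 (mod 131)
6^12 = 6^8 · 6^4 ≡ 65 · 117 ≡ 7 (mod 131).
So A = 7. The server then computes K = A^b mod q = 7^18 mod 131.
7^1 ≡ 7 (mod 131)
7^2 = (7^1)^2 ≡ 7^2 = 49 ≡ 49 (mod 131)
7^4 = (7^2)^2 ≡ 49^2 = 2401 ≡ 43 (mod 131)
7^8 = (7^4)^2 ≡ 43^2 = 1849 ≡ 15 (mod 131)
7^16 = (7^8)^2 ≡ 15^2 = 225 ≡ 94 (mod 131)
7^18 = 7^16 · 7^2 ≡ 94 · 49 ≡ 21 (mod 131).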